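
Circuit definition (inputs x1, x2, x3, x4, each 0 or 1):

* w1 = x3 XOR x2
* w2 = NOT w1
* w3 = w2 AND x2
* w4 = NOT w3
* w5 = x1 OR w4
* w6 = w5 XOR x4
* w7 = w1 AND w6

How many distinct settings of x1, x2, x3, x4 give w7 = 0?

12

w7 = w1 AND w6 must be 0, so at least one of w1, w6 is 0.
Enumerating the 16 input combinations, 12 give w7 = 0 and 4 give w7 = 1.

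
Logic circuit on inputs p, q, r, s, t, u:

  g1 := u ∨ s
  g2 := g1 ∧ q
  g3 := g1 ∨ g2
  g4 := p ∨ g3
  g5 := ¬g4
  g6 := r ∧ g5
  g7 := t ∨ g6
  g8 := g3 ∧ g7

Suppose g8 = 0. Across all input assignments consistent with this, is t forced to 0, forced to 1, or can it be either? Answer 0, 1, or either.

Both values of t occur among assignments with g8 = 0:
  t=0: p=0, q=0, r=0, s=0, t=0, u=0
  t=1: p=0, q=0, r=0, s=0, t=1, u=0

either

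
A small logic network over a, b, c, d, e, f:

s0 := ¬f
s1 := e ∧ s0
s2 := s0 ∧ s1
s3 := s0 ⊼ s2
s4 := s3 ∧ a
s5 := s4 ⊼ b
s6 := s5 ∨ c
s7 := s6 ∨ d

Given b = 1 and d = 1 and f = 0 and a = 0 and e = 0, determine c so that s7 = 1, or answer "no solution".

s7 = s6 ∨ d must be 1, so at least one of s6, d is 1.
Check with b = 1 and d = 1 and f = 0 and a = 0 and e = 0 and c=0:
s0 = ¬f = ¬0 = 1
s1 = e ∧ s0 = 0 ∧ 1 = 0
s2 = s0 ∧ s1 = 1 ∧ 0 = 0
s3 = s0 ⊼ s2 = 1 ⊼ 0 = 1
s4 = s3 ∧ a = 1 ∧ 0 = 0
s5 = s4 ⊼ b = 0 ⊼ 1 = 1
s6 = s5 ∨ c = 1 ∨ 0 = 1
s7 = s6 ∨ d = 1 ∨ 1 = 1
So s7 = 1.

c=0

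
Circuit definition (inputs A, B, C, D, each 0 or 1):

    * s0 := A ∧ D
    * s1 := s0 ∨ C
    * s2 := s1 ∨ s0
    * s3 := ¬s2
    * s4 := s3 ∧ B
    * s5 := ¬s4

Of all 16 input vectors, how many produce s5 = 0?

s5 = ¬s4 must be 0, so s4 = 1.
s4 = s3 ∧ B must be 1, so both s3 = 1 and B = 1.
s3 = ¬s2 must be 1, so s2 = 0.
Satisfying assignments:
  A=0, B=1, C=0, D=0
  A=0, B=1, C=0, D=1
  A=1, B=1, C=0, D=0

3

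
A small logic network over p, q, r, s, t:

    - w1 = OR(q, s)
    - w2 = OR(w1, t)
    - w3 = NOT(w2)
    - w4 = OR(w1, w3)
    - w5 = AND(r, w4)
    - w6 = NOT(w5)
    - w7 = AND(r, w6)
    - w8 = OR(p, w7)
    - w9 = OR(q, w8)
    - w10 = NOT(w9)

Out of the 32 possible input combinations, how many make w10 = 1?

7

w10 = NOT(w9) must be 1, so w9 = 0.
Enumerating the 32 input combinations, 7 give w10 = 1 and 25 give w10 = 0.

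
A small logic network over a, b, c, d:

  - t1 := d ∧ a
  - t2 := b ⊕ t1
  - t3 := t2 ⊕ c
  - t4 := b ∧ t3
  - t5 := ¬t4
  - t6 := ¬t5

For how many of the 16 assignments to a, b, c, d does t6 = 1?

t6 = ¬t5 must be 1, so t5 = 0.
t5 = ¬t4 must be 0, so t4 = 1.
Enumerating the 16 input combinations, 4 give t6 = 1 and 12 give t6 = 0.

4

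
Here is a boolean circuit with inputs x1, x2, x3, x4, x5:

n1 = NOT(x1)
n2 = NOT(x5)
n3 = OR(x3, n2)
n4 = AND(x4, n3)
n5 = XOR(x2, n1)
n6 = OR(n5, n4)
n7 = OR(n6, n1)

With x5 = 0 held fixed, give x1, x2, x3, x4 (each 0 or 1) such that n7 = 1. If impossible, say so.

x1=0, x2=0, x3=1, x4=1

Check with x5 = 0 and x1=0, x2=0, x3=1, x4=1:
n1 = NOT(x1) = NOT 0 = 1
n2 = NOT(x5) = NOT 0 = 1
n3 = OR(x3, n2) = OR(1, 1) = 1
n4 = AND(x4, n3) = AND(1, 1) = 1
n5 = XOR(x2, n1) = XOR(0, 1) = 1
n6 = OR(n5, n4) = OR(1, 1) = 1
n7 = OR(n6, n1) = OR(1, 1) = 1
So n7 = 1.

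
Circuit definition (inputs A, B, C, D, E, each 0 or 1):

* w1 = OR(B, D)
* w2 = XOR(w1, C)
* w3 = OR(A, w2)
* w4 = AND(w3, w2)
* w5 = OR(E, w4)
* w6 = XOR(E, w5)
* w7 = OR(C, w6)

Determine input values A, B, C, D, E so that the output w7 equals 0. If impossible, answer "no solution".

A=0 B=0 C=0 D=1 E=1

Check with A=0 B=0 C=0 D=1 E=1:
w1 = OR(B, D) = OR(0, 1) = 1
w2 = XOR(w1, C) = XOR(1, 0) = 1
w3 = OR(A, w2) = OR(0, 1) = 1
w4 = AND(w3, w2) = AND(1, 1) = 1
w5 = OR(E, w4) = OR(1, 1) = 1
w6 = XOR(E, w5) = XOR(1, 1) = 0
w7 = OR(C, w6) = OR(0, 0) = 0
So w7 = 0 as required.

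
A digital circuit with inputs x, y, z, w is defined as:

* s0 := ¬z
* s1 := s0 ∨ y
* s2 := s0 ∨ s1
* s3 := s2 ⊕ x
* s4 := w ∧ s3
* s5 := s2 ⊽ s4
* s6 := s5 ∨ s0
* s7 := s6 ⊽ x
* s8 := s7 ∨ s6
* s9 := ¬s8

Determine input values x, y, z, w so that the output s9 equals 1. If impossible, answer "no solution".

Check with x=1, y=1, z=1, w=1:
s0 = ¬z = ¬1 = 0
s1 = s0 ∨ y = 0 ∨ 1 = 1
s2 = s0 ∨ s1 = 0 ∨ 1 = 1
s3 = s2 ⊕ x = 1 ⊕ 1 = 0
s4 = w ∧ s3 = 1 ∧ 0 = 0
s5 = s2 ⊽ s4 = 1 ⊽ 0 = 0
s6 = s5 ∨ s0 = 0 ∨ 0 = 0
s7 = s6 ⊽ x = 0 ⊽ 1 = 0
s8 = s7 ∨ s6 = 0 ∨ 0 = 0
s9 = ¬s8 = ¬0 = 1
So s9 = 1 as required.

x=1, y=1, z=1, w=1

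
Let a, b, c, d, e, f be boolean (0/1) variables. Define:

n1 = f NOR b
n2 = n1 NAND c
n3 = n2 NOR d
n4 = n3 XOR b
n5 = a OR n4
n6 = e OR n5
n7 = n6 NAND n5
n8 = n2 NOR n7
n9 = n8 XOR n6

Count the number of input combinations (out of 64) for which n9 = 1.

51

n9 = n8 XOR n6 must be 1, so n8 and n6 differ.
Enumerating the 64 input combinations, 51 give n9 = 1 and 13 give n9 = 0.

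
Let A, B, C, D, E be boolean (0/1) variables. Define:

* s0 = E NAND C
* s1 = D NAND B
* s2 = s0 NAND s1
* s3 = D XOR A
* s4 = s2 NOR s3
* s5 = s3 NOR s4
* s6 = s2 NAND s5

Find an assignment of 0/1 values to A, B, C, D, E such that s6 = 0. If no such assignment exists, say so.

A=0, B=1, C=1, D=0, E=1

s6 = s2 NAND s5 must be 0, so both s2 = 1 and s5 = 1.
s2 = s0 NAND s1 must be 1, so at least one of s0, s1 is 0.
s5 = s3 NOR s4 must be 1, so both s3 = 0 and s4 = 0.
Check with A=0, B=1, C=1, D=0, E=1:
s0 = E NAND C = 1 NAND 1 = 0
s1 = D NAND B = 0 NAND 1 = 1
s2 = s0 NAND s1 = 0 NAND 1 = 1
s3 = D XOR A = 0 XOR 0 = 0
s4 = s2 NOR s3 = 1 NOR 0 = 0
s5 = s3 NOR s4 = 0 NOR 0 = 1
s6 = s2 NAND s5 = 1 NAND 1 = 0
So s6 = 0 as required.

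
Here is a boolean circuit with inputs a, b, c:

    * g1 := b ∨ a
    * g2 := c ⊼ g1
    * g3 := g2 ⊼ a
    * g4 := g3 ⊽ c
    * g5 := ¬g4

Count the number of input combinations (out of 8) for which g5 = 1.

6

g5 = ¬g4 must be 1, so g4 = 0.
g4 = g3 ⊽ c must be 0, so at least one of g3, c is 1.
Satisfying assignments:
  a=0, b=0, c=0
  a=0, b=0, c=1
  a=0, b=1, c=0
  a=0, b=1, c=1
  a=1, b=0, c=1
  a=1, b=1, c=1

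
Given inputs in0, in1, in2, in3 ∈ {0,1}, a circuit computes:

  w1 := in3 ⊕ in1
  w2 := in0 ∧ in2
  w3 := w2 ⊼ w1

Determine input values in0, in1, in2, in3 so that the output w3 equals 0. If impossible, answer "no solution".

w3 = w2 ⊼ w1 must be 0, so both w2 = 1 and w1 = 1.
Check with in0=1, in1=1, in2=1, in3=0:
w1 = in3 ⊕ in1 = 0 ⊕ 1 = 1
w2 = in0 ∧ in2 = 1 ∧ 1 = 1
w3 = w2 ⊼ w1 = 1 ⊼ 1 = 0
So w3 = 0 as required.

in0=1, in1=1, in2=1, in3=0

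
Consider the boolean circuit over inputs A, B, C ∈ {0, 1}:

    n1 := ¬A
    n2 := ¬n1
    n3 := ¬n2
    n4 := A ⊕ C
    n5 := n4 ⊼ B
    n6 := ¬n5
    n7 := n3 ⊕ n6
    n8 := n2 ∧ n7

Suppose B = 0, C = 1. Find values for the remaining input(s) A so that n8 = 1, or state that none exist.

With B = 0, C = 1 fixed, none of the 2 settings of A give n8 = 1.
For example, with A=0:
n1 = ¬A = ¬0 = 1
n2 = ¬n1 = ¬1 = 0
n3 = ¬n2 = ¬0 = 1
n4 = A ⊕ C = 0 ⊕ 1 = 1
n5 = n4 ⊼ B = 1 ⊼ 0 = 1
n6 = ¬n5 = ¬1 = 0
n7 = n3 ⊕ n6 = 1 ⊕ 0 = 1
n8 = n2 ∧ n7 = 0 ∧ 1 = 0
giving n8 = 0 ≠ 1.

no solution exists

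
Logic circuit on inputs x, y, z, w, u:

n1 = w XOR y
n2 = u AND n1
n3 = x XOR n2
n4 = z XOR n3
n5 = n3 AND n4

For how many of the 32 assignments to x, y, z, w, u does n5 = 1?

n5 = n3 AND n4 must be 1, so both n3 = 1 and n4 = 1.
n3 = x XOR n2 must be 1, so x and n2 differ.
n4 = z XOR n3 must be 1, so z and n3 differ.
Enumerating the 32 input combinations, 8 give n5 = 1 and 24 give n5 = 0.

8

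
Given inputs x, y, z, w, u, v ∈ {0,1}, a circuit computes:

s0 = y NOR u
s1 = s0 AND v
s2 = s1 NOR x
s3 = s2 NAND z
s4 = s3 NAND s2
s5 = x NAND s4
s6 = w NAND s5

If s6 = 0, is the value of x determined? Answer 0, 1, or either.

s6 = w NAND s5 must be 0, so both w = 1 and s5 = 1.
s5 = x NAND s4 must be 1, so at least one of x, s4 is 0.
Every assignment with s6 = 0 has x = 0; there are 16 such assignment(s).

0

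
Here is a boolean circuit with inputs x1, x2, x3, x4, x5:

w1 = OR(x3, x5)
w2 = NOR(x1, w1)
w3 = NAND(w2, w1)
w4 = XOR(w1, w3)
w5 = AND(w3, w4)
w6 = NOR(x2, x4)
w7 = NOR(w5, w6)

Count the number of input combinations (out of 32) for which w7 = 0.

14

w7 = NOR(w5, w6) must be 0, so at least one of w5, w6 is 1.
Enumerating the 32 input combinations, 14 give w7 = 0 and 18 give w7 = 1.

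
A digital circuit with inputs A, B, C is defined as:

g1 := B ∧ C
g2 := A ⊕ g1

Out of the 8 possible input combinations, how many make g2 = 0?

g2 = A ⊕ g1 must be 0, so A and g1 are equal.
Satisfying assignments:
  A=0, B=0, C=0
  A=0, B=0, C=1
  A=0, B=1, C=0
  A=1, B=1, C=1

4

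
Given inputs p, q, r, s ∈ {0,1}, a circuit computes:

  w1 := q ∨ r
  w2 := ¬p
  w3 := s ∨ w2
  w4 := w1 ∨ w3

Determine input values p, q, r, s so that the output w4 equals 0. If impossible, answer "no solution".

p=1 q=0 r=0 s=0

w4 = w1 ∨ w3 must be 0, so both w1 = 0 and w3 = 0.
w1 = q ∨ r must be 0, so both q = 0 and r = 0.
Check with p=1 q=0 r=0 s=0:
w1 = q ∨ r = 0 ∨ 0 = 0
w2 = ¬p = ¬1 = 0
w3 = s ∨ w2 = 0 ∨ 0 = 0
w4 = w1 ∨ w3 = 0 ∨ 0 = 0
So w4 = 0 as required.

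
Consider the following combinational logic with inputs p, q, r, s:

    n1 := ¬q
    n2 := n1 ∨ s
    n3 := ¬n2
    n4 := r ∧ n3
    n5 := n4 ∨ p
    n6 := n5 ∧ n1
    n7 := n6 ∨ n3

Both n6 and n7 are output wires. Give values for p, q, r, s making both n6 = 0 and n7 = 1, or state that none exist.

p=0, q=1, r=1, s=0

Check with p=0, q=1, r=1, s=0:
n1 = ¬q = ¬1 = 0
n2 = n1 ∨ s = 0 ∨ 0 = 0
n3 = ¬n2 = ¬0 = 1
n4 = r ∧ n3 = 1 ∧ 1 = 1
n5 = n4 ∨ p = 1 ∨ 0 = 1
n6 = n5 ∧ n1 = 1 ∧ 0 = 0
n7 = n6 ∨ n3 = 0 ∨ 1 = 1
So n6 = 0 and n7 = 1.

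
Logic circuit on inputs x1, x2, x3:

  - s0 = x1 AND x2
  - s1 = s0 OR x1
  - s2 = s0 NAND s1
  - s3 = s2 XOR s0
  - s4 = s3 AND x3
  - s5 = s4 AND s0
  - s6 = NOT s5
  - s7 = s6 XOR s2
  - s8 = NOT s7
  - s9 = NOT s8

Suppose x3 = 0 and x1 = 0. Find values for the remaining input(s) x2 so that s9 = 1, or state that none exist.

no solution exists

With x3 = 0 and x1 = 0 fixed, none of the 2 settings of x2 give s9 = 1.
For example, with x2=1:
s0 = x1 AND x2 = 0 AND 1 = 0
s1 = s0 OR x1 = 0 OR 0 = 0
s2 = s0 NAND s1 = 0 NAND 0 = 1
s3 = s2 XOR s0 = 1 XOR 0 = 1
s4 = s3 AND x3 = 1 AND 0 = 0
s5 = s4 AND s0 = 0 AND 0 = 0
s6 = NOT s5 = NOT 0 = 1
s7 = s6 XOR s2 = 1 XOR 1 = 0
s8 = NOT s7 = NOT 0 = 1
s9 = NOT s8 = NOT 1 = 0
giving s9 = 0 ≠ 1.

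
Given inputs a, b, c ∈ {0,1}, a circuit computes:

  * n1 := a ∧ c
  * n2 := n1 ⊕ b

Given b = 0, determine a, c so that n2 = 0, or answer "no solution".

Check with b = 0 and a=0, c=0:
n1 = a ∧ c = 0 ∧ 0 = 0
n2 = n1 ⊕ b = 0 ⊕ 0 = 0
So n2 = 0.

a=0, c=0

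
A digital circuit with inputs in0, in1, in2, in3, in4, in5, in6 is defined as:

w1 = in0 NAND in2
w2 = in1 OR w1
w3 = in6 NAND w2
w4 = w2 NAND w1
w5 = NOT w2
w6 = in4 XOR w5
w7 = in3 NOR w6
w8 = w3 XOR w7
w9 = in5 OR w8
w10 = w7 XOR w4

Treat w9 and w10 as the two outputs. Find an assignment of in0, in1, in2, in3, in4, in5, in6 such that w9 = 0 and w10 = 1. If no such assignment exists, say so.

Check with in0=1, in1=0, in2=0, in3=0, in4=0, in5=0, in6=0:
w1 = in0 NAND in2 = 1 NAND 0 = 1
w2 = in1 OR w1 = 0 OR 1 = 1
w3 = in6 NAND w2 = 0 NAND 1 = 1
w4 = w2 NAND w1 = 1 NAND 1 = 0
w5 = NOT w2 = NOT 1 = 0
w6 = in4 XOR w5 = 0 XOR 0 = 0
w7 = in3 NOR w6 = 0 NOR 0 = 1
w8 = w3 XOR w7 = 1 XOR 1 = 0
w9 = in5 OR w8 = 0 OR 0 = 0
w10 = w7 XOR w4 = 1 XOR 0 = 1
So w9 = 0 and w10 = 1.

in0=1, in1=0, in2=0, in3=0, in4=0, in5=0, in6=0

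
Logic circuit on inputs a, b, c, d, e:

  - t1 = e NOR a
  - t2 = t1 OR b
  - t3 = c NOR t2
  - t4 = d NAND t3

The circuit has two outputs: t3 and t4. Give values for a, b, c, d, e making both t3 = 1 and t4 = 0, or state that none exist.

Check with a=1, b=0, c=0, d=1, e=0:
t1 = e NOR a = 0 NOR 1 = 0
t2 = t1 OR b = 0 OR 0 = 0
t3 = c NOR t2 = 0 NOR 0 = 1
t4 = d NAND t3 = 1 NAND 1 = 0
So t3 = 1 and t4 = 0.

a=1, b=0, c=0, d=1, e=0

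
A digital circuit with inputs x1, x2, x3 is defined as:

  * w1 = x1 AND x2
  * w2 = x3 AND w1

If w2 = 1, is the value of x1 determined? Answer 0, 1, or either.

w2 = x3 AND w1 must be 1, so both x3 = 1 and w1 = 1.
w1 = x1 AND x2 must be 1, so both x1 = 1 and x2 = 1.
Every assignment with w2 = 1 has x1 = 1; there are 1 such assignment(s).
  x1=1, x2=1, x3=1

1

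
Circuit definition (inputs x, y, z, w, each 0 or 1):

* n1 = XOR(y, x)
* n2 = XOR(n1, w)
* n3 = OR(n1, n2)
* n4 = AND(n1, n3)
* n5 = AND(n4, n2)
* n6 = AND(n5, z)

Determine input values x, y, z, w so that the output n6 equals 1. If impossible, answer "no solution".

x=0, y=1, z=1, w=0

Check with x=0, y=1, z=1, w=0:
n1 = XOR(y, x) = XOR(1, 0) = 1
n2 = XOR(n1, w) = XOR(1, 0) = 1
n3 = OR(n1, n2) = OR(1, 1) = 1
n4 = AND(n1, n3) = AND(1, 1) = 1
n5 = AND(n4, n2) = AND(1, 1) = 1
n6 = AND(n5, z) = AND(1, 1) = 1
So n6 = 1 as required.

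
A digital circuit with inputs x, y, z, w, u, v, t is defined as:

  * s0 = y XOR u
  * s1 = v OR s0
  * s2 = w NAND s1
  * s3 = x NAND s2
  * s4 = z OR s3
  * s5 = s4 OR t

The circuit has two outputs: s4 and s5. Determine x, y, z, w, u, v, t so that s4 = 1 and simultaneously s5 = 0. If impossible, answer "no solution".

no solution exists

Across all 128 input combinations, none give both s4 = 1 and s5 = 0.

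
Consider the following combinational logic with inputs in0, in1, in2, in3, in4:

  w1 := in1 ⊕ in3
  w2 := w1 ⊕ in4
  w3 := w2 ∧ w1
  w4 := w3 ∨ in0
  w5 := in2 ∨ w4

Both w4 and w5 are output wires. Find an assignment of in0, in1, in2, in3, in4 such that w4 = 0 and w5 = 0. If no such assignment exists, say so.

in0=0, in1=1, in2=0, in3=1, in4=0

Check with in0=0, in1=1, in2=0, in3=1, in4=0:
w1 = in1 ⊕ in3 = 1 ⊕ 1 = 0
w2 = w1 ⊕ in4 = 0 ⊕ 0 = 0
w3 = w2 ∧ w1 = 0 ∧ 0 = 0
w4 = w3 ∨ in0 = 0 ∨ 0 = 0
w5 = in2 ∨ w4 = 0 ∨ 0 = 0
So w4 = 0 and w5 = 0.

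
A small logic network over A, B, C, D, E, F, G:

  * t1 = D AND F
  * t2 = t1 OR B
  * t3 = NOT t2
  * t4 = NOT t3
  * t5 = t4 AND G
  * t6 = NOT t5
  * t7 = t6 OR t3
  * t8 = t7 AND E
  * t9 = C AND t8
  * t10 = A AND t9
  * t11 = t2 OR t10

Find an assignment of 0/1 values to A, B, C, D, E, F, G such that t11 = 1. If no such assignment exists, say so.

t11 = t2 OR t10 must be 1, so at least one of t2, t10 is 1.
Check with A=0, B=1, C=1, D=1, E=1, F=0, G=1:
t1 = D AND F = 1 AND 0 = 0
t2 = t1 OR B = 0 OR 1 = 1
t3 = NOT t2 = NOT 1 = 0
t4 = NOT t3 = NOT 0 = 1
t5 = t4 AND G = 1 AND 1 = 1
t6 = NOT t5 = NOT 1 = 0
t7 = t6 OR t3 = 0 OR 0 = 0
t8 = t7 AND E = 0 AND 1 = 0
t9 = C AND t8 = 1 AND 0 = 0
t10 = A AND t9 = 0 AND 0 = 0
t11 = t2 OR t10 = 1 OR 0 = 1
So t11 = 1 as required.

A=0, B=1, C=1, D=1, E=1, F=0, G=1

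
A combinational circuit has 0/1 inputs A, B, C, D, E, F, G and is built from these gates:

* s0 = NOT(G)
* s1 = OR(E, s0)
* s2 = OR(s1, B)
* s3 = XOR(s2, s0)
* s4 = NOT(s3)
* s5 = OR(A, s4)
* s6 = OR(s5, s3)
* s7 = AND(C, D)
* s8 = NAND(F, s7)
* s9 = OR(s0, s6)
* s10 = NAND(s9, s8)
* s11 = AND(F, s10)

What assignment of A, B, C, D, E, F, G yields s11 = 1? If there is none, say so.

s11 = AND(F, s10) must be 1, so both F = 1 and s10 = 1.
Check with A=0, B=1, C=1, D=1, E=1, F=1, G=0:
s0 = NOT(G) = NOT 0 = 1
s1 = OR(E, s0) = OR(1, 1) = 1
s2 = OR(s1, B) = OR(1, 1) = 1
s3 = XOR(s2, s0) = XOR(1, 1) = 0
s4 = NOT(s3) = NOT 0 = 1
s5 = OR(A, s4) = OR(0, 1) = 1
s6 = OR(s5, s3) = OR(1, 0) = 1
s7 = AND(C, D) = AND(1, 1) = 1
s8 = NAND(F, s7) = NAND(1, 1) = 0
s9 = OR(s0, s6) = OR(1, 1) = 1
s10 = NAND(s9, s8) = NAND(1, 0) = 1
s11 = AND(F, s10) = AND(1, 1) = 1
So s11 = 1 as required.

A=0, B=1, C=1, D=1, E=1, F=1, G=0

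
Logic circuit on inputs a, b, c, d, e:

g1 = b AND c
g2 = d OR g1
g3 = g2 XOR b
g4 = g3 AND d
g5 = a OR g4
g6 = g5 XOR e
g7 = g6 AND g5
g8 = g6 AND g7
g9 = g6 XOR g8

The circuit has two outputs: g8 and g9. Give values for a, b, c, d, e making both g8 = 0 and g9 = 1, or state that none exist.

a=0, b=1, c=1, d=1, e=1

Check with a=0, b=1, c=1, d=1, e=1:
g1 = b AND c = 1 AND 1 = 1
g2 = d OR g1 = 1 OR 1 = 1
g3 = g2 XOR b = 1 XOR 1 = 0
g4 = g3 AND d = 0 AND 1 = 0
g5 = a OR g4 = 0 OR 0 = 0
g6 = g5 XOR e = 0 XOR 1 = 1
g7 = g6 AND g5 = 1 AND 0 = 0
g8 = g6 AND g7 = 1 AND 0 = 0
g9 = g6 XOR g8 = 1 XOR 0 = 1
So g8 = 0 and g9 = 1.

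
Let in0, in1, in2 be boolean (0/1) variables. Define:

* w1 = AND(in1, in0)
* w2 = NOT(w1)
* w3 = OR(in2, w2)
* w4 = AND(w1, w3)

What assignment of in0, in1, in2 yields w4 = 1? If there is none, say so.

Check with in0=1, in1=1, in2=1:
w1 = AND(in1, in0) = AND(1, 1) = 1
w2 = NOT(w1) = NOT 1 = 0
w3 = OR(in2, w2) = OR(1, 0) = 1
w4 = AND(w1, w3) = AND(1, 1) = 1
So w4 = 1 as required.

in0=1, in1=1, in2=1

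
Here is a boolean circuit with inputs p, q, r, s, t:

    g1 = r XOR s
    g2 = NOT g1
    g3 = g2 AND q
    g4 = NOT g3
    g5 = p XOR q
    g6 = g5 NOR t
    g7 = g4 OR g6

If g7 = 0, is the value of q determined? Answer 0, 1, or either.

1

g7 = g4 OR g6 must be 0, so both g4 = 0 and g6 = 0.
g4 = NOT g3 must be 0, so g3 = 1.
g6 = g5 NOR t must be 0, so at least one of g5, t is 1.
Every assignment with g7 = 0 has q = 1; there are 6 such assignment(s).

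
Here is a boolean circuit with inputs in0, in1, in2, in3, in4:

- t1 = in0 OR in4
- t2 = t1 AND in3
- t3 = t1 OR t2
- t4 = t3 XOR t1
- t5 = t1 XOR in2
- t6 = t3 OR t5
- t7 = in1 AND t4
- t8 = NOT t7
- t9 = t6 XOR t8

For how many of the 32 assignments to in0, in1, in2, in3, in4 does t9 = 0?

t9 = t6 XOR t8 must be 0, so t6 and t8 are equal.
Enumerating the 32 input combinations, 28 give t9 = 0 and 4 give t9 = 1.

28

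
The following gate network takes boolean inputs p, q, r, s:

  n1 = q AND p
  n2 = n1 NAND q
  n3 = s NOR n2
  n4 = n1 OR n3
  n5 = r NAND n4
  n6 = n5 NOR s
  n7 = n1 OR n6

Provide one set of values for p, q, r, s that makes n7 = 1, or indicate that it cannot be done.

n7 = n1 OR n6 must be 1, so at least one of n1, n6 is 1.
Check with p=1, q=1, r=1, s=0:
n1 = q AND p = 1 AND 1 = 1
n2 = n1 NAND q = 1 NAND 1 = 0
n3 = s NOR n2 = 0 NOR 0 = 1
n4 = n1 OR n3 = 1 OR 1 = 1
n5 = r NAND n4 = 1 NAND 1 = 0
n6 = n5 NOR s = 0 NOR 0 = 1
n7 = n1 OR n6 = 1 OR 1 = 1
So n7 = 1 as required.

p=1, q=1, r=1, s=0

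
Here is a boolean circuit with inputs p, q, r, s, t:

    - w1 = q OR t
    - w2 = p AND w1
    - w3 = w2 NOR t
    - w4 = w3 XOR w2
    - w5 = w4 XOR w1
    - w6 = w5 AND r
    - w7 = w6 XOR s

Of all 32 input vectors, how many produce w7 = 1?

16

w7 = w6 XOR s must be 1, so w6 and s differ.
Enumerating the 32 input combinations, 16 give w7 = 1 and 16 give w7 = 0.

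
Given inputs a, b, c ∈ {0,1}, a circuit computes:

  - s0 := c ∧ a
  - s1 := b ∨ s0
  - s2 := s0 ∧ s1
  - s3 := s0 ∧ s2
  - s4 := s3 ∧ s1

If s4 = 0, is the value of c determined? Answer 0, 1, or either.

either

Both values of c occur among assignments with s4 = 0:
  c=0: a=0, b=0, c=0
  c=1: a=0, b=0, c=1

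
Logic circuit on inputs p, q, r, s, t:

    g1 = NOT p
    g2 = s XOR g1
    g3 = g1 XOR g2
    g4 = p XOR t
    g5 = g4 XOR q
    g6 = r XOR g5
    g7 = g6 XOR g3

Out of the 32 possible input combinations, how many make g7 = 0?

g7 = g6 XOR g3 must be 0, so g6 and g3 are equal.
Enumerating the 32 input combinations, 16 give g7 = 0 and 16 give g7 = 1.

16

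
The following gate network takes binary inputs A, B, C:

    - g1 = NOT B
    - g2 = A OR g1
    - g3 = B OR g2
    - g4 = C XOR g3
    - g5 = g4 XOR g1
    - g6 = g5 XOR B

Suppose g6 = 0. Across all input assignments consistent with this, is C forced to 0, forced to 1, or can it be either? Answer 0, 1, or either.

0

g6 = g5 XOR B must be 0, so g5 and B are equal.
Every assignment with g6 = 0 has C = 0; there are 4 such assignment(s).
  A=0, B=0, C=0
  A=0, B=1, C=0
  A=1, B=0, C=0
  A=1, B=1, C=0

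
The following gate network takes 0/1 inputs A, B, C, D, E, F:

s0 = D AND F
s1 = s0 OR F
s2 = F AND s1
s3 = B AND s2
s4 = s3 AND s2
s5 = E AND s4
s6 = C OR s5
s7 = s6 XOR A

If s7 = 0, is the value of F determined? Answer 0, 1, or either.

either

Both values of F occur among assignments with s7 = 0:
  F=0: A=0, B=0, C=0, D=0, E=0, F=0
  F=1: A=0, B=0, C=0, D=0, E=0, F=1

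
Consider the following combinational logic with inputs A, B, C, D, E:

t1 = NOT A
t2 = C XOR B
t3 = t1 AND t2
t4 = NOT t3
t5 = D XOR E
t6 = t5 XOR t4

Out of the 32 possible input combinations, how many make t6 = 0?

t6 = t5 XOR t4 must be 0, so t5 and t4 are equal.
Enumerating the 32 input combinations, 16 give t6 = 0 and 16 give t6 = 1.

16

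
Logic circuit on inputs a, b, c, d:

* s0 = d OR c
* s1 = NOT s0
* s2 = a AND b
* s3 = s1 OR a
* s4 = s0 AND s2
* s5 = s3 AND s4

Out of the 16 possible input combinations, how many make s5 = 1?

3

s5 = s3 AND s4 must be 1, so both s3 = 1 and s4 = 1.
s3 = s1 OR a must be 1, so at least one of s1, a is 1.
Satisfying assignments:
  a=1, b=1, c=0, d=1
  a=1, b=1, c=1, d=0
  a=1, b=1, c=1, d=1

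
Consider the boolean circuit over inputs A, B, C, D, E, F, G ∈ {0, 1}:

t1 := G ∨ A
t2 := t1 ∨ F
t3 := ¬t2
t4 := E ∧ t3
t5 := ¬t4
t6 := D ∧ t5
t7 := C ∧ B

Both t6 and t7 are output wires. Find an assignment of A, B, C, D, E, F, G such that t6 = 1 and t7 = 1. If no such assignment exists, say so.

Check with A=0 B=1 C=1 D=1 E=0 F=1 G=1:
t1 = G ∨ A = 1 ∨ 0 = 1
t2 = t1 ∨ F = 1 ∨ 1 = 1
t3 = ¬t2 = ¬1 = 0
t4 = E ∧ t3 = 0 ∧ 0 = 0
t5 = ¬t4 = ¬0 = 1
t6 = D ∧ t5 = 1 ∧ 1 = 1
t7 = C ∧ B = 1 ∧ 1 = 1
So t6 = 1 and t7 = 1.

A=0 B=1 C=1 D=1 E=0 F=1 G=1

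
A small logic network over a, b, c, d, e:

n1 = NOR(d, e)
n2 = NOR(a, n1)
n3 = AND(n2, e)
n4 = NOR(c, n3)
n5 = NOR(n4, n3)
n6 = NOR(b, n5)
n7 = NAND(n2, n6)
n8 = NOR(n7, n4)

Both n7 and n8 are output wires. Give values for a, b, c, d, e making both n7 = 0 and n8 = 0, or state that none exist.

a=0, b=0, c=0, d=1, e=0

Check with a=0, b=0, c=0, d=1, e=0:
n1 = NOR(d, e) = NOR(1, 0) = 0
n2 = NOR(a, n1) = NOR(0, 0) = 1
n3 = AND(n2, e) = AND(1, 0) = 0
n4 = NOR(c, n3) = NOR(0, 0) = 1
n5 = NOR(n4, n3) = NOR(1, 0) = 0
n6 = NOR(b, n5) = NOR(0, 0) = 1
n7 = NAND(n2, n6) = NAND(1, 1) = 0
n8 = NOR(n7, n4) = NOR(0, 1) = 0
So n7 = 0 and n8 = 0.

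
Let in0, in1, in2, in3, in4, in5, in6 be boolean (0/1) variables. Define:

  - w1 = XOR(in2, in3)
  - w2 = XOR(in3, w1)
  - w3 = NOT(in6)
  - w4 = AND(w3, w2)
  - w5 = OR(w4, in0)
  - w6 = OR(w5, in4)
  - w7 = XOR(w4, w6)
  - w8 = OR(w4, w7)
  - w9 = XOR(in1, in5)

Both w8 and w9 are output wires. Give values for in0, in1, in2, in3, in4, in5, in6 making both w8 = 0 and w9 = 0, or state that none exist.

Check with in0=0, in1=0, in2=0, in3=0, in4=0, in5=0, in6=1:
w1 = XOR(in2, in3) = XOR(0, 0) = 0
w2 = XOR(in3, w1) = XOR(0, 0) = 0
w3 = NOT(in6) = NOT 1 = 0
w4 = AND(w3, w2) = AND(0, 0) = 0
w5 = OR(w4, in0) = OR(0, 0) = 0
w6 = OR(w5, in4) = OR(0, 0) = 0
w7 = XOR(w4, w6) = XOR(0, 0) = 0
w8 = OR(w4, w7) = OR(0, 0) = 0
w9 = XOR(in1, in5) = XOR(0, 0) = 0
So w8 = 0 and w9 = 0.

in0=0, in1=0, in2=0, in3=0, in4=0, in5=0, in6=1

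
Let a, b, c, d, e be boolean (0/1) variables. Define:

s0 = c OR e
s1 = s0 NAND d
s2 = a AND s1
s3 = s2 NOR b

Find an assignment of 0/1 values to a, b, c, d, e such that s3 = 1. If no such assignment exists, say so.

a=1 b=0 c=1 d=1 e=1

s3 = s2 NOR b must be 1, so both s2 = 0 and b = 0.
s2 = a AND s1 must be 0, so at least one of a, s1 is 0.
Check with a=1 b=0 c=1 d=1 e=1:
s0 = c OR e = 1 OR 1 = 1
s1 = s0 NAND d = 1 NAND 1 = 0
s2 = a AND s1 = 1 AND 0 = 0
s3 = s2 NOR b = 0 NOR 0 = 1
So s3 = 1 as required.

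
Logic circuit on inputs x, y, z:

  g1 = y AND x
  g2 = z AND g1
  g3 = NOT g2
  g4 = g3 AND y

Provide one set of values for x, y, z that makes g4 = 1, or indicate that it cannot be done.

g4 = g3 AND y must be 1, so both g3 = 1 and y = 1.
g3 = NOT g2 must be 1, so g2 = 0.
g2 = z AND g1 must be 0, so at least one of z, g1 is 0.
Check with x=1 y=1 z=0:
g1 = y AND x = 1 AND 1 = 1
g2 = z AND g1 = 0 AND 1 = 0
g3 = NOT g2 = NOT 0 = 1
g4 = g3 AND y = 1 AND 1 = 1
So g4 = 1 as required.

x=1 y=1 z=0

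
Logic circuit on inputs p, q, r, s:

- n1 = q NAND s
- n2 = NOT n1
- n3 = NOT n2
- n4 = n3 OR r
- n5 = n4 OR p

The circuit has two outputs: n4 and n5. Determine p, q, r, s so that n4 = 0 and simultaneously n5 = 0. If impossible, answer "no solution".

Check with p=0, q=1, r=0, s=1:
n1 = q NAND s = 1 NAND 1 = 0
n2 = NOT n1 = NOT 0 = 1
n3 = NOT n2 = NOT 1 = 0
n4 = n3 OR r = 0 OR 0 = 0
n5 = n4 OR p = 0 OR 0 = 0
So n4 = 0 and n5 = 0.

p=0, q=1, r=0, s=1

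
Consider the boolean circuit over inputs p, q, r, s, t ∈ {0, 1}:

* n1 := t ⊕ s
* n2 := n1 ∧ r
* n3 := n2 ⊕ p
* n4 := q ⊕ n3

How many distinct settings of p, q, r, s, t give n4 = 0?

n4 = q ⊕ n3 must be 0, so q and n3 are equal.
Enumerating the 32 input combinations, 16 give n4 = 0 and 16 give n4 = 1.

16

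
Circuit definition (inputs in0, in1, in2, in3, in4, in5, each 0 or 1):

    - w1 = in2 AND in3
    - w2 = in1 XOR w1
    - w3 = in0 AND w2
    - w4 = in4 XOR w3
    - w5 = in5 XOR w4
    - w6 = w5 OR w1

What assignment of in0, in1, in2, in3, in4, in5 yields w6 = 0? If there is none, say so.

w6 = w5 OR w1 must be 0, so both w5 = 0 and w1 = 0.
Check with in0=0 in1=1 in2=1 in3=0 in4=1 in5=1:
w1 = in2 AND in3 = 1 AND 0 = 0
w2 = in1 XOR w1 = 1 XOR 0 = 1
w3 = in0 AND w2 = 0 AND 1 = 0
w4 = in4 XOR w3 = 1 XOR 0 = 1
w5 = in5 XOR w4 = 1 XOR 1 = 0
w6 = w5 OR w1 = 0 OR 0 = 0
So w6 = 0 as required.

in0=0 in1=1 in2=1 in3=0 in4=1 in5=1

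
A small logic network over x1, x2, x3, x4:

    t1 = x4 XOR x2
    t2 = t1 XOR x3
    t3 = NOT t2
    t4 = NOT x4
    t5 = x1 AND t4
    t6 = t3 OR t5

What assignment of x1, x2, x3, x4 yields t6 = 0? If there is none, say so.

x1=0 x2=1 x3=0 x4=0

Check with x1=0 x2=1 x3=0 x4=0:
t1 = x4 XOR x2 = 0 XOR 1 = 1
t2 = t1 XOR x3 = 1 XOR 0 = 1
t3 = NOT t2 = NOT 1 = 0
t4 = NOT x4 = NOT 0 = 1
t5 = x1 AND t4 = 0 AND 1 = 0
t6 = t3 OR t5 = 0 OR 0 = 0
So t6 = 0 as required.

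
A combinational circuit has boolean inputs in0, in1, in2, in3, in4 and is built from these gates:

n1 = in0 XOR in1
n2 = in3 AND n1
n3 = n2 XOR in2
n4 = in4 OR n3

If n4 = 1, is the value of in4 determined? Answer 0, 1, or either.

either

Both values of in4 occur among assignments with n4 = 1:
  in4=0: in0=0, in1=0, in2=1, in3=0, in4=0
  in4=1: in0=0, in1=0, in2=0, in3=0, in4=1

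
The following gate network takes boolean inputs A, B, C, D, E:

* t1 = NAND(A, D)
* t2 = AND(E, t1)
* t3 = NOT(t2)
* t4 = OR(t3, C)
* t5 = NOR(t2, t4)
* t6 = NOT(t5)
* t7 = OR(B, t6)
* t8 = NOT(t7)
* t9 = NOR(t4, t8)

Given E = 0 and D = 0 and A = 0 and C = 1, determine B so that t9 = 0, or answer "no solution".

B=1

t9 = NOR(t4, t8) must be 0, so at least one of t4, t8 is 1.
Check with E = 0 and D = 0 and A = 0 and C = 1 and B=1:
t1 = NAND(A, D) = NAND(0, 0) = 1
t2 = AND(E, t1) = AND(0, 1) = 0
t3 = NOT(t2) = NOT 0 = 1
t4 = OR(t3, C) = OR(1, 1) = 1
t5 = NOR(t2, t4) = NOR(0, 1) = 0
t6 = NOT(t5) = NOT 0 = 1
t7 = OR(B, t6) = OR(1, 1) = 1
t8 = NOT(t7) = NOT 1 = 0
t9 = NOR(t4, t8) = NOR(1, 0) = 0
So t9 = 0.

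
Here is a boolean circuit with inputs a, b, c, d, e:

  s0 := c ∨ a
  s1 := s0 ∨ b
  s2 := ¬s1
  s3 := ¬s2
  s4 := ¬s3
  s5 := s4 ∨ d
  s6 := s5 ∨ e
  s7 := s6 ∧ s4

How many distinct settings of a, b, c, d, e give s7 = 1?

4

s7 = s6 ∧ s4 must be 1, so both s6 = 1 and s4 = 1.
Enumerating the 32 input combinations, 4 give s7 = 1 and 28 give s7 = 0.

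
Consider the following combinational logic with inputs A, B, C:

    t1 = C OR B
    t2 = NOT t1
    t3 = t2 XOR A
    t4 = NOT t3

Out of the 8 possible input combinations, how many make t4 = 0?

4

t4 = NOT t3 must be 0, so t3 = 1.
t3 = t2 XOR A must be 1, so t2 and A differ.
Satisfying assignments:
  A=0, B=0, C=0
  A=1, B=0, C=1
  A=1, B=1, C=0
  A=1, B=1, C=1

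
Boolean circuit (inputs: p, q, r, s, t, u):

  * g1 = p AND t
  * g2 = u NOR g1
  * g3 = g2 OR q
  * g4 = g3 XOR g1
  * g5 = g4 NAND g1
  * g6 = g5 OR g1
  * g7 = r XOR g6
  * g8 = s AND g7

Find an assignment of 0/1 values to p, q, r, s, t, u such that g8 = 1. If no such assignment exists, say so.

Check with p=1, q=0, r=0, s=1, t=1, u=1:
g1 = p AND t = 1 AND 1 = 1
g2 = u NOR g1 = 1 NOR 1 = 0
g3 = g2 OR q = 0 OR 0 = 0
g4 = g3 XOR g1 = 0 XOR 1 = 1
g5 = g4 NAND g1 = 1 NAND 1 = 0
g6 = g5 OR g1 = 0 OR 1 = 1
g7 = r XOR g6 = 0 XOR 1 = 1
g8 = s AND g7 = 1 AND 1 = 1
So g8 = 1 as required.

p=1, q=0, r=0, s=1, t=1, u=1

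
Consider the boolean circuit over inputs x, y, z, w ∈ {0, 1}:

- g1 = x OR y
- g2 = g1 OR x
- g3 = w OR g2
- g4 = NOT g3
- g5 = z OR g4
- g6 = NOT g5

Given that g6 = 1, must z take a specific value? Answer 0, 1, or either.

g6 = NOT g5 must be 1, so g5 = 0.
g5 = z OR g4 must be 0, so both z = 0 and g4 = 0.
Every assignment with g6 = 1 has z = 0; there are 7 such assignment(s).

0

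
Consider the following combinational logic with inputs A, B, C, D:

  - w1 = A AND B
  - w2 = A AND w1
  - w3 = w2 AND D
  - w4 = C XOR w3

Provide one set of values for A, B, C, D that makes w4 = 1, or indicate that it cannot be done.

w4 = C XOR w3 must be 1, so C and w3 differ.
Check with A=1, B=0, C=1, D=0:
w1 = A AND B = 1 AND 0 = 0
w2 = A AND w1 = 1 AND 0 = 0
w3 = w2 AND D = 0 AND 0 = 0
w4 = C XOR w3 = 1 XOR 0 = 1
So w4 = 1 as required.

A=1, B=0, C=1, D=0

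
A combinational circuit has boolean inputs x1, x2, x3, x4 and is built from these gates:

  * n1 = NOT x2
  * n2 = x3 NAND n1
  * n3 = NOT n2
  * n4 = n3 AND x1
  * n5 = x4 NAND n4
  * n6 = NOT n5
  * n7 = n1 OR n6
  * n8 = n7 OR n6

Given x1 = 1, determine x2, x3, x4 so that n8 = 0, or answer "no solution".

n8 = n7 OR n6 must be 0, so both n7 = 0 and n6 = 0.
n7 = n1 OR n6 must be 0, so both n1 = 0 and n6 = 0.
Check with x1 = 1 and x2=1, x3=1, x4=0:
n1 = NOT x2 = NOT 1 = 0
n2 = x3 NAND n1 = 1 NAND 0 = 1
n3 = NOT n2 = NOT 1 = 0
n4 = n3 AND x1 = 0 AND 1 = 0
n5 = x4 NAND n4 = 0 NAND 0 = 1
n6 = NOT n5 = NOT 1 = 0
n7 = n1 OR n6 = 0 OR 0 = 0
n8 = n7 OR n6 = 0 OR 0 = 0
So n8 = 0.

x2=1, x3=1, x4=0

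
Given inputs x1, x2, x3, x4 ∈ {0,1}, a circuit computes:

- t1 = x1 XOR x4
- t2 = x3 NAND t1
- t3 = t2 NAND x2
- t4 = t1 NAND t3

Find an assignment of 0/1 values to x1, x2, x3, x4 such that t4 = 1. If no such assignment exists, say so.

x1=1, x2=1, x3=0, x4=1

t4 = t1 NAND t3 must be 1, so at least one of t1, t3 is 0.
Check with x1=1, x2=1, x3=0, x4=1:
t1 = x1 XOR x4 = 1 XOR 1 = 0
t2 = x3 NAND t1 = 0 NAND 0 = 1
t3 = t2 NAND x2 = 1 NAND 1 = 0
t4 = t1 NAND t3 = 0 NAND 0 = 1
So t4 = 1 as required.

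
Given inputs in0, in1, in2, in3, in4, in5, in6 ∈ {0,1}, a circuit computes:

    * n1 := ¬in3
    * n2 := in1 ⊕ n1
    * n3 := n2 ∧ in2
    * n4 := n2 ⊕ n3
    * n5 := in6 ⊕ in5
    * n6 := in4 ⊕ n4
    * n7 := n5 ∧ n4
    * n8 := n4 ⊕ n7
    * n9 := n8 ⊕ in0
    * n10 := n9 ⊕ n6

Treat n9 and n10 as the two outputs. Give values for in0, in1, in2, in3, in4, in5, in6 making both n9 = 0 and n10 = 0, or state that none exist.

in0=0, in1=1, in2=1, in3=1, in4=0, in5=0, in6=0

Check with in0=0, in1=1, in2=1, in3=1, in4=0, in5=0, in6=0:
n1 = ¬in3 = ¬1 = 0
n2 = in1 ⊕ n1 = 1 ⊕ 0 = 1
n3 = n2 ∧ in2 = 1 ∧ 1 = 1
n4 = n2 ⊕ n3 = 1 ⊕ 1 = 0
n5 = in6 ⊕ in5 = 0 ⊕ 0 = 0
n6 = in4 ⊕ n4 = 0 ⊕ 0 = 0
n7 = n5 ∧ n4 = 0 ∧ 0 = 0
n8 = n4 ⊕ n7 = 0 ⊕ 0 = 0
n9 = n8 ⊕ in0 = 0 ⊕ 0 = 0
n10 = n9 ⊕ n6 = 0 ⊕ 0 = 0
So n9 = 0 and n10 = 0.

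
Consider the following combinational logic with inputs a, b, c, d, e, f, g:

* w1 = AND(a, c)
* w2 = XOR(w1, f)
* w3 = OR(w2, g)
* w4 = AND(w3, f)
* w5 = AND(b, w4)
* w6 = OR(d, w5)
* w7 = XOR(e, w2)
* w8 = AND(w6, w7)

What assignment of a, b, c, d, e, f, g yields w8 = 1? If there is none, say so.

w8 = AND(w6, w7) must be 1, so both w6 = 1 and w7 = 1.
Check with a=0 b=0 c=0 d=1 e=1 f=0 g=0:
w1 = AND(a, c) = AND(0, 0) = 0
w2 = XOR(w1, f) = XOR(0, 0) = 0
w3 = OR(w2, g) = OR(0, 0) = 0
w4 = AND(w3, f) = AND(0, 0) = 0
w5 = AND(b, w4) = AND(0, 0) = 0
w6 = OR(d, w5) = OR(1, 0) = 1
w7 = XOR(e, w2) = XOR(1, 0) = 1
w8 = AND(w6, w7) = AND(1, 1) = 1
So w8 = 1 as required.

a=0 b=0 c=0 d=1 e=1 f=0 g=0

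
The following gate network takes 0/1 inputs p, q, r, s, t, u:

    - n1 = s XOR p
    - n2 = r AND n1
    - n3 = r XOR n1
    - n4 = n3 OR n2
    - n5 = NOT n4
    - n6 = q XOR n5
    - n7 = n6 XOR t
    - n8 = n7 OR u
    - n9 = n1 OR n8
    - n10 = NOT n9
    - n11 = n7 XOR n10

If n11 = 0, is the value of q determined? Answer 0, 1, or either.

either

Both values of q occur among assignments with n11 = 0:
  q=0: p=0, q=0, r=0, s=0, t=1, u=1
  q=1: p=0, q=1, r=0, s=0, t=0, u=1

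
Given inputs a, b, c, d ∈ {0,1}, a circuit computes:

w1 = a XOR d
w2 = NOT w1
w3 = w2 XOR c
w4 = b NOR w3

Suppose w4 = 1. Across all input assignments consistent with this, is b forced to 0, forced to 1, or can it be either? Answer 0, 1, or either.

0

w4 = b NOR w3 must be 1, so both b = 0 and w3 = 0.
Every assignment with w4 = 1 has b = 0; there are 4 such assignment(s).
  a=0, b=0, c=0, d=1
  a=0, b=0, c=1, d=0
  a=1, b=0, c=0, d=0
  a=1, b=0, c=1, d=1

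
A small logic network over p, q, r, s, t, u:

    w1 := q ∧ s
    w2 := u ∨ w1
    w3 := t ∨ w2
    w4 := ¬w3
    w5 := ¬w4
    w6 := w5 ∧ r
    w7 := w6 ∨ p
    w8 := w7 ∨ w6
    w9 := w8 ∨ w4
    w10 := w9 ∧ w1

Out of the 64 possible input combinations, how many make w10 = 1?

w10 = w9 ∧ w1 must be 1, so both w9 = 1 and w1 = 1.
w9 = w8 ∨ w4 must be 1, so at least one of w8, w4 is 1.
Enumerating the 64 input combinations, 12 give w10 = 1 and 52 give w10 = 0.

12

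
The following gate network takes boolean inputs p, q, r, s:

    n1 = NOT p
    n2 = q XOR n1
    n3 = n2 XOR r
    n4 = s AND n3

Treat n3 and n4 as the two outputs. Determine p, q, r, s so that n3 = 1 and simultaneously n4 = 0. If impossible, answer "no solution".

Check with p=0 q=0 r=0 s=0:
n1 = NOT p = NOT 0 = 1
n2 = q XOR n1 = 0 XOR 1 = 1
n3 = n2 XOR r = 1 XOR 0 = 1
n4 = s AND n3 = 0 AND 1 = 0
So n3 = 1 and n4 = 0.

p=0 q=0 r=0 s=0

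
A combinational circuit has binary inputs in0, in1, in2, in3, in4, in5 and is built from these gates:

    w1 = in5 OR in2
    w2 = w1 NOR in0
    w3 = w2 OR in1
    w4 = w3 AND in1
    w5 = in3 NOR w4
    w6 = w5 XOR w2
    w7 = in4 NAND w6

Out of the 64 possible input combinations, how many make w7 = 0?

10

w7 = in4 NAND w6 must be 0, so both in4 = 1 and w6 = 1.
w6 = w5 XOR w2 must be 1, so w5 and w2 differ.
Enumerating the 64 input combinations, 10 give w7 = 0 and 54 give w7 = 1.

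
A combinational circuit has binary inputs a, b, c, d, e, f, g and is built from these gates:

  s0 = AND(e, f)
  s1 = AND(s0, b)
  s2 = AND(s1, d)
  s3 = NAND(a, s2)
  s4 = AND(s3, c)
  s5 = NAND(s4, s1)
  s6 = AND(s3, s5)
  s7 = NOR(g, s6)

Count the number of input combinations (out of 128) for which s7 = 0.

s7 = NOR(g, s6) must be 0, so at least one of g, s6 is 1.
Enumerating the 128 input combinations, 123 give s7 = 0 and 5 give s7 = 1.

123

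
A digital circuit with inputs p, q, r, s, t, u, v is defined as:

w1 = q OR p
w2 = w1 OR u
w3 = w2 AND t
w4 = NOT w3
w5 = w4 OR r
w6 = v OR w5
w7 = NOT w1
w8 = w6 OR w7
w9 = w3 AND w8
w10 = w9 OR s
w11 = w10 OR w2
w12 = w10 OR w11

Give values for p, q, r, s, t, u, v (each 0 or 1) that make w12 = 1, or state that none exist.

Check with p=1, q=1, r=0, s=1, t=0, u=1, v=1:
w1 = q OR p = 1 OR 1 = 1
w2 = w1 OR u = 1 OR 1 = 1
w3 = w2 AND t = 1 AND 0 = 0
w4 = NOT w3 = NOT 0 = 1
w5 = w4 OR r = 1 OR 0 = 1
w6 = v OR w5 = 1 OR 1 = 1
w7 = NOT w1 = NOT 1 = 0
w8 = w6 OR w7 = 1 OR 0 = 1
w9 = w3 AND w8 = 0 AND 1 = 0
w10 = w9 OR s = 0 OR 1 = 1
w11 = w10 OR w2 = 1 OR 1 = 1
w12 = w10 OR w11 = 1 OR 1 = 1
So w12 = 1 as required.

p=1, q=1, r=0, s=1, t=0, u=1, v=1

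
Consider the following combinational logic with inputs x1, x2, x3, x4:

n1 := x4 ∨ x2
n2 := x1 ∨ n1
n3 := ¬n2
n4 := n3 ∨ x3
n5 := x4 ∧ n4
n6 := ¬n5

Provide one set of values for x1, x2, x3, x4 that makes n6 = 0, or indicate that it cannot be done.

n6 = ¬n5 must be 0, so n5 = 1.
Check with x1=0, x2=0, x3=1, x4=1:
n1 = x4 ∨ x2 = 1 ∨ 0 = 1
n2 = x1 ∨ n1 = 0 ∨ 1 = 1
n3 = ¬n2 = ¬1 = 0
n4 = n3 ∨ x3 = 0 ∨ 1 = 1
n5 = x4 ∧ n4 = 1 ∧ 1 = 1
n6 = ¬n5 = ¬1 = 0
So n6 = 0 as required.

x1=0, x2=0, x3=1, x4=1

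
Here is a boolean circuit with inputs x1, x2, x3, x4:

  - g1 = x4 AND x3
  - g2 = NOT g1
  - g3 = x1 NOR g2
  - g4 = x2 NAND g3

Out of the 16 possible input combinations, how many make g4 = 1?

g4 = x2 NAND g3 must be 1, so at least one of x2, g3 is 0.
Enumerating the 16 input combinations, 15 give g4 = 1 and 1 give g4 = 0.

15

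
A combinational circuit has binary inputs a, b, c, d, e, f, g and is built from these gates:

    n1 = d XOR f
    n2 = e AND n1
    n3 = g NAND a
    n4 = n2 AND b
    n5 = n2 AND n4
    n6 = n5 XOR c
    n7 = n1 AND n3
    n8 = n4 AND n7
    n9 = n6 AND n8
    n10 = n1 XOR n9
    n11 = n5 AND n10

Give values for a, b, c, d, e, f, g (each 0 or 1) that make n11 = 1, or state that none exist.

n11 = n5 AND n10 must be 1, so both n5 = 1 and n10 = 1.
n5 = n2 AND n4 must be 1, so both n2 = 1 and n4 = 1.
n10 = n1 XOR n9 must be 1, so n1 and n9 differ.
Check with a=1 b=1 c=1 d=1 e=1 f=0 g=1:
n1 = d XOR f = 1 XOR 0 = 1
n2 = e AND n1 = 1 AND 1 = 1
n3 = g NAND a = 1 NAND 1 = 0
n4 = n2 AND b = 1 AND 1 = 1
n5 = n2 AND n4 = 1 AND 1 = 1
n6 = n5 XOR c = 1 XOR 1 = 0
n7 = n1 AND n3 = 1 AND 0 = 0
n8 = n4 AND n7 = 1 AND 0 = 0
n9 = n6 AND n8 = 0 AND 0 = 0
n10 = n1 XOR n9 = 1 XOR 0 = 1
n11 = n5 AND n10 = 1 AND 1 = 1
So n11 = 1 as required.

a=1 b=1 c=1 d=1 e=1 f=0 g=1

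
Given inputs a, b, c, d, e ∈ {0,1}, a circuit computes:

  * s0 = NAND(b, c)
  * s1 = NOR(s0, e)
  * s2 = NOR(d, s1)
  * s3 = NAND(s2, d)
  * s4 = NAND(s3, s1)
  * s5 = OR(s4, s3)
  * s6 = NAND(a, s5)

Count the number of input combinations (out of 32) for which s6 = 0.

16

s6 = NAND(a, s5) must be 0, so both a = 1 and s5 = 1.
s5 = OR(s4, s3) must be 1, so at least one of s4, s3 is 1.
Enumerating the 32 input combinations, 16 give s6 = 0 and 16 give s6 = 1.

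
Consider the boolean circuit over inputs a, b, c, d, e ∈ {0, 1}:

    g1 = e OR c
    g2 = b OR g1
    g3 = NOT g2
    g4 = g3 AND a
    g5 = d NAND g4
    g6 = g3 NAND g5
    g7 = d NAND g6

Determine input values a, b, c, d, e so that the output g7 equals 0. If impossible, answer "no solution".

g7 = d NAND g6 must be 0, so both d = 1 and g6 = 1.
g6 = g3 NAND g5 must be 1, so at least one of g3, g5 is 0.
Check with a=0, b=0, c=1, d=1, e=1:
g1 = e OR c = 1 OR 1 = 1
g2 = b OR g1 = 0 OR 1 = 1
g3 = NOT g2 = NOT 1 = 0
g4 = g3 AND a = 0 AND 0 = 0
g5 = d NAND g4 = 1 NAND 0 = 1
g6 = g3 NAND g5 = 0 NAND 1 = 1
g7 = d NAND g6 = 1 NAND 1 = 0
So g7 = 0 as required.

a=0, b=0, c=1, d=1, e=1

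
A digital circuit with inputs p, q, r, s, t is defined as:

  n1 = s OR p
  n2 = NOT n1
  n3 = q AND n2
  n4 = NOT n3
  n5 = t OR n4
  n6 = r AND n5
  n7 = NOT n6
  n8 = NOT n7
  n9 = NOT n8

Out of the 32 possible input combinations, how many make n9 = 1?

17

n9 = NOT n8 must be 1, so n8 = 0.
Enumerating the 32 input combinations, 17 give n9 = 1 and 15 give n9 = 0.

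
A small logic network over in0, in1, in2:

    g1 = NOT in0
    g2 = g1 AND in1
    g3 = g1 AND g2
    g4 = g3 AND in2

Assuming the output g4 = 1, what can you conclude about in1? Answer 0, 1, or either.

1

g4 = g3 AND in2 must be 1, so both g3 = 1 and in2 = 1.
Every assignment with g4 = 1 has in1 = 1; there are 1 such assignment(s).
  in0=0, in1=1, in2=1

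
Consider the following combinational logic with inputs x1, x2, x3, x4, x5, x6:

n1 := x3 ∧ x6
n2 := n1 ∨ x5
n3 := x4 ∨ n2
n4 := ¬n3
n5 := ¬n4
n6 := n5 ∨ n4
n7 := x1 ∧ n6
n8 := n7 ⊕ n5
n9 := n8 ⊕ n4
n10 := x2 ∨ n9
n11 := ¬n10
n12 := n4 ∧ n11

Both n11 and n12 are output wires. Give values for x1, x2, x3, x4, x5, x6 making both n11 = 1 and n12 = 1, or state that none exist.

x1=1, x2=0, x3=0, x4=0, x5=0, x6=1

Check with x1=1, x2=0, x3=0, x4=0, x5=0, x6=1:
n1 = x3 ∧ x6 = 0 ∧ 1 = 0
n2 = n1 ∨ x5 = 0 ∨ 0 = 0
n3 = x4 ∨ n2 = 0 ∨ 0 = 0
n4 = ¬n3 = ¬0 = 1
n5 = ¬n4 = ¬1 = 0
n6 = n5 ∨ n4 = 0 ∨ 1 = 1
n7 = x1 ∧ n6 = 1 ∧ 1 = 1
n8 = n7 ⊕ n5 = 1 ⊕ 0 = 1
n9 = n8 ⊕ n4 = 1 ⊕ 1 = 0
n10 = x2 ∨ n9 = 0 ∨ 0 = 0
n11 = ¬n10 = ¬0 = 1
n12 = n4 ∧ n11 = 1 ∧ 1 = 1
So n11 = 1 and n12 = 1.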